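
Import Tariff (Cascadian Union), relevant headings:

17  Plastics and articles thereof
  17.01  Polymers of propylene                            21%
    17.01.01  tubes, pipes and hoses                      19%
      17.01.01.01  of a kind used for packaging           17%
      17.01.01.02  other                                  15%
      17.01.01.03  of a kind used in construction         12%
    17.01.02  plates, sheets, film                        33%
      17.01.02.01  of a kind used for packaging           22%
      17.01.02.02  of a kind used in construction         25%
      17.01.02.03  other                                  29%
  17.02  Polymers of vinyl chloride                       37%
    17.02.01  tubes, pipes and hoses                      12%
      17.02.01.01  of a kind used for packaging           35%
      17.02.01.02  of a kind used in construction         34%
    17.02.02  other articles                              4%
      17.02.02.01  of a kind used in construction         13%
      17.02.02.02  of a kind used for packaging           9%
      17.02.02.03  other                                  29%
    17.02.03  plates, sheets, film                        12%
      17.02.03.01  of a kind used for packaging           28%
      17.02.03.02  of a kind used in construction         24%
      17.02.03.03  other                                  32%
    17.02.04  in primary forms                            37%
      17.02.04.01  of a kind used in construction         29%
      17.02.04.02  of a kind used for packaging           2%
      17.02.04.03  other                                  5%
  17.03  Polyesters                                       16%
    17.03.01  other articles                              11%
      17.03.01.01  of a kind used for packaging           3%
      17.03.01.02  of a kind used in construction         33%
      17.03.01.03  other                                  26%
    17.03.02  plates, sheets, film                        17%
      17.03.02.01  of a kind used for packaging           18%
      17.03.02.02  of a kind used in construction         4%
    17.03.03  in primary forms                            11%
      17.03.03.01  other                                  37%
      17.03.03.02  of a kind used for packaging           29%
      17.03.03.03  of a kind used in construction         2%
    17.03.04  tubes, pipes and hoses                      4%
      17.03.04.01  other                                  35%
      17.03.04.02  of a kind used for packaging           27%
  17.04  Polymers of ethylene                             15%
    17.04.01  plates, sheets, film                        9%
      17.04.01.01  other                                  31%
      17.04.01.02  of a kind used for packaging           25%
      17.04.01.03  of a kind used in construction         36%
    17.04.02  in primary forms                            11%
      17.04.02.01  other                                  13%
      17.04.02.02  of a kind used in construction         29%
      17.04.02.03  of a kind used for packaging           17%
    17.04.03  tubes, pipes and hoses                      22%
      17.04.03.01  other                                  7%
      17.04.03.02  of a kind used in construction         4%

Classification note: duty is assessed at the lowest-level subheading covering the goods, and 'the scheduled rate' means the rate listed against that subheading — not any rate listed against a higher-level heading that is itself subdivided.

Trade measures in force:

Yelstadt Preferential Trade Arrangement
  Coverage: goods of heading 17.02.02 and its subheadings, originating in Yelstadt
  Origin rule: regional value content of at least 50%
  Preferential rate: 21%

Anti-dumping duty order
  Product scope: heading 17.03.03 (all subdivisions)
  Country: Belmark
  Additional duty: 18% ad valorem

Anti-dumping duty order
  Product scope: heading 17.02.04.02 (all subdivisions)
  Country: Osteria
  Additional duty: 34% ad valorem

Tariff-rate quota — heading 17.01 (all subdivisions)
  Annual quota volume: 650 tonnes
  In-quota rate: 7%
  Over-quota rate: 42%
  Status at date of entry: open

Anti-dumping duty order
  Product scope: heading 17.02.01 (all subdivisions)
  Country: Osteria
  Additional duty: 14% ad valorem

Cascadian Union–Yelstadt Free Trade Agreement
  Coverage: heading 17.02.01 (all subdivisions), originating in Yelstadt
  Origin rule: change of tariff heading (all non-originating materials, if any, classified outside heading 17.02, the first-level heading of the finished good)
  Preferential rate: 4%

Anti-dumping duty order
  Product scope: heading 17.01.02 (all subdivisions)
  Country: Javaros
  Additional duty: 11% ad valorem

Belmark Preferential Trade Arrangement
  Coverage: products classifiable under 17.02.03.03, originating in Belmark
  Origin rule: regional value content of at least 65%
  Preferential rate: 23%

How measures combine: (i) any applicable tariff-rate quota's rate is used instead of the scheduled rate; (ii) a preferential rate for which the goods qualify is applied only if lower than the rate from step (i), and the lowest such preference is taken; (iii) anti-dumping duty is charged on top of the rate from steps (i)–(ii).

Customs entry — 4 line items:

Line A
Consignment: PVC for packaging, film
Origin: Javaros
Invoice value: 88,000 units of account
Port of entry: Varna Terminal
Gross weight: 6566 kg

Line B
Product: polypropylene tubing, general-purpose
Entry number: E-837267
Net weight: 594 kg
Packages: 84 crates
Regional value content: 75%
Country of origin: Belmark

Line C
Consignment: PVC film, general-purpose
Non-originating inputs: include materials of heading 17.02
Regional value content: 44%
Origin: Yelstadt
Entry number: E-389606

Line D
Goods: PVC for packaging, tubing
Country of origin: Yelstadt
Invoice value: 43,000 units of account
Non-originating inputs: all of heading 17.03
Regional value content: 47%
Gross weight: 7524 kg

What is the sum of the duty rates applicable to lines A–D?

Line A: PVC → 17.02; film → 17.02.03; for packaging → 17.02.03.01. Scheduled 28%. No special measure applies. → 28%.
Line B: polypropylene → 17.01; tubing → 17.01.01; general-purpose → 17.01.01.02. Scheduled 15%. quota on 17.01 open → in-quota 7%; Belmark agreement on 17.02.03.03: 17.01.01.02 not covered. → 7%.
Line C: PVC → 17.02; film → 17.02.03; general-purpose → 17.02.03.03. Scheduled 32%. Yelstadt agreement on 17.02.02: 17.02.03.03 not covered; Yelstadt agreement on 17.02.01: 17.02.03.03 not covered. → 32%.
Line D: PVC → 17.02; tubing → 17.02.01; for packaging → 17.02.01.01. Scheduled 35%. Yelstadt agreement on 17.02.02: 17.02.01.01 not covered; Yelstadt agreement on 17.02.01: CTH met → 4% available; preferential 4%. → 4%.
Sum: 28% + 7% + 32% + 4% = 71%.

71%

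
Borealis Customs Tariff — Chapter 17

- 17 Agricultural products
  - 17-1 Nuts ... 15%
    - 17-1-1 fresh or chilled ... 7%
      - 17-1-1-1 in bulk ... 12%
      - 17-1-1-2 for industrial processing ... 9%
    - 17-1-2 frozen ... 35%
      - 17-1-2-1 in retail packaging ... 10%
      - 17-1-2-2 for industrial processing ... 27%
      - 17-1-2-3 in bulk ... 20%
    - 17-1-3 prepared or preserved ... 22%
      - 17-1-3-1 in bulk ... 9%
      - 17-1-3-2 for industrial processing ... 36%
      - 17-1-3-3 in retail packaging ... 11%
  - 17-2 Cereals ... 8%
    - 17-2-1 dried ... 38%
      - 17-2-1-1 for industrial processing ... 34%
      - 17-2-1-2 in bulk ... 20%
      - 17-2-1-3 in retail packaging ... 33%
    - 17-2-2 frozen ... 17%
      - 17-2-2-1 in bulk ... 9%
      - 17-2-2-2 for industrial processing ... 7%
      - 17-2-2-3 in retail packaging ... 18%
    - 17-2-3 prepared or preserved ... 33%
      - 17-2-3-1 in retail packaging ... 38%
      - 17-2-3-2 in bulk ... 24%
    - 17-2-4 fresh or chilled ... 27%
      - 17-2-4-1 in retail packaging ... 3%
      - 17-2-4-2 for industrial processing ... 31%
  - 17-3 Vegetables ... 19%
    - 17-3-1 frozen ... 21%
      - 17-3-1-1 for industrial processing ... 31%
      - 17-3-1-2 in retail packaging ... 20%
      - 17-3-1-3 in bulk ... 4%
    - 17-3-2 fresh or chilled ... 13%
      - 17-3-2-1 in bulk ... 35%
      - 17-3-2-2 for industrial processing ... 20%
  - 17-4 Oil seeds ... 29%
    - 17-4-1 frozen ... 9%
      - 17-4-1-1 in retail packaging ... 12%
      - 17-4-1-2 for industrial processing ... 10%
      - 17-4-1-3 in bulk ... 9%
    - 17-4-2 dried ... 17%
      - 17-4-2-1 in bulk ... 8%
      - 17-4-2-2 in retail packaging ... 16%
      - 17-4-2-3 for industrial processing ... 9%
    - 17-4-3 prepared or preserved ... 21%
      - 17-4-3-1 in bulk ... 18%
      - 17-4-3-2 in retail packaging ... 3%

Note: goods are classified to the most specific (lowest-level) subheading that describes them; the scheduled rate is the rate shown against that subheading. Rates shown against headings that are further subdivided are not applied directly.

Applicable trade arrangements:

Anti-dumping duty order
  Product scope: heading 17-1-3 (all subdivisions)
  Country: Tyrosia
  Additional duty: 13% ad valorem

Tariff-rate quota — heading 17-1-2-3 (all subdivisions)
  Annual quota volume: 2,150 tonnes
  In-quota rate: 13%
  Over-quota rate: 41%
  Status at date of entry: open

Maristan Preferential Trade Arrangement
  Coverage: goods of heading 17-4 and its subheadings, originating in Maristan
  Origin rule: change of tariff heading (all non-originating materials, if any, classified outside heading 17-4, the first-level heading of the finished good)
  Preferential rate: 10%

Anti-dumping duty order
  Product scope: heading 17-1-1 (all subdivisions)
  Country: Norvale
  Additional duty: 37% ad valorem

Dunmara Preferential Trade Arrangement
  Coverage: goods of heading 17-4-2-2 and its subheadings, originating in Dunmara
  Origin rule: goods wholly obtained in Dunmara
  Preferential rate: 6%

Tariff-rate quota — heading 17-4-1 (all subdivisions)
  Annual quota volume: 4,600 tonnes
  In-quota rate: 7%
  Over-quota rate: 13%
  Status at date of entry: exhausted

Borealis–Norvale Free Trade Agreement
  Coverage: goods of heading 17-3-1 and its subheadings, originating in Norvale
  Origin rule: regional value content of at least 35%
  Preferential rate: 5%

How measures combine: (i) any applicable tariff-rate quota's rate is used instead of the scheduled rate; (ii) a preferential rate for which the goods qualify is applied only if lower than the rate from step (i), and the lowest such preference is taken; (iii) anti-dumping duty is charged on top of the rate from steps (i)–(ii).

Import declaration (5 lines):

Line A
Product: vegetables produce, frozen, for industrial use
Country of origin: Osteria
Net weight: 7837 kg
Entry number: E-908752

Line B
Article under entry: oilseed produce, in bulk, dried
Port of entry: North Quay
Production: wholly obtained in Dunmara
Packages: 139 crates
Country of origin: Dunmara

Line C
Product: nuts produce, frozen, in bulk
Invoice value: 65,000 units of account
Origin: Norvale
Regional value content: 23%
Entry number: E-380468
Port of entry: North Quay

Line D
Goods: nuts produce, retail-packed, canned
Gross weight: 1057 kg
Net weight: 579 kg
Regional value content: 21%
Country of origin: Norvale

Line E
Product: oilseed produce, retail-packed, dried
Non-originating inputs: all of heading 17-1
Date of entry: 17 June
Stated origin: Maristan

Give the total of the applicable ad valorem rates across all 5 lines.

Line A: vegetables → 17-3; frozen → 17-3-1; for industrial use → 17-3-1-1. Scheduled 31%. No special measure applies. → 31%.
Line B: oilseed → 17-4; dried → 17-4-2; in bulk → 17-4-2-1. Scheduled 8%. Dunmara agreement on 17-4-2-2: 17-4-2-1 not covered. → 8%.
Line C: nuts → 17-1; frozen → 17-1-2; in bulk → 17-1-2-3. Scheduled 20%. quota on 17-1-2-3 open → in-quota 13%; Norvale agreement on 17-3-1: 17-1-2-3 not covered. → 13%.
Line D: nuts → 17-1; canned → 17-1-3; retail-packed → 17-1-3-3. Scheduled 11%. Norvale agreement on 17-3-1: 17-1-3-3 not covered. → 11%.
Line E: oilseed → 17-4; dried → 17-4-2; retail-packed → 17-4-2-2. Scheduled 16%. Maristan agreement on 17-4: CTH met → 10% available; preferential 10%. → 10%.
Sum: 31% + 8% + 13% + 11% + 10% = 73%.

73%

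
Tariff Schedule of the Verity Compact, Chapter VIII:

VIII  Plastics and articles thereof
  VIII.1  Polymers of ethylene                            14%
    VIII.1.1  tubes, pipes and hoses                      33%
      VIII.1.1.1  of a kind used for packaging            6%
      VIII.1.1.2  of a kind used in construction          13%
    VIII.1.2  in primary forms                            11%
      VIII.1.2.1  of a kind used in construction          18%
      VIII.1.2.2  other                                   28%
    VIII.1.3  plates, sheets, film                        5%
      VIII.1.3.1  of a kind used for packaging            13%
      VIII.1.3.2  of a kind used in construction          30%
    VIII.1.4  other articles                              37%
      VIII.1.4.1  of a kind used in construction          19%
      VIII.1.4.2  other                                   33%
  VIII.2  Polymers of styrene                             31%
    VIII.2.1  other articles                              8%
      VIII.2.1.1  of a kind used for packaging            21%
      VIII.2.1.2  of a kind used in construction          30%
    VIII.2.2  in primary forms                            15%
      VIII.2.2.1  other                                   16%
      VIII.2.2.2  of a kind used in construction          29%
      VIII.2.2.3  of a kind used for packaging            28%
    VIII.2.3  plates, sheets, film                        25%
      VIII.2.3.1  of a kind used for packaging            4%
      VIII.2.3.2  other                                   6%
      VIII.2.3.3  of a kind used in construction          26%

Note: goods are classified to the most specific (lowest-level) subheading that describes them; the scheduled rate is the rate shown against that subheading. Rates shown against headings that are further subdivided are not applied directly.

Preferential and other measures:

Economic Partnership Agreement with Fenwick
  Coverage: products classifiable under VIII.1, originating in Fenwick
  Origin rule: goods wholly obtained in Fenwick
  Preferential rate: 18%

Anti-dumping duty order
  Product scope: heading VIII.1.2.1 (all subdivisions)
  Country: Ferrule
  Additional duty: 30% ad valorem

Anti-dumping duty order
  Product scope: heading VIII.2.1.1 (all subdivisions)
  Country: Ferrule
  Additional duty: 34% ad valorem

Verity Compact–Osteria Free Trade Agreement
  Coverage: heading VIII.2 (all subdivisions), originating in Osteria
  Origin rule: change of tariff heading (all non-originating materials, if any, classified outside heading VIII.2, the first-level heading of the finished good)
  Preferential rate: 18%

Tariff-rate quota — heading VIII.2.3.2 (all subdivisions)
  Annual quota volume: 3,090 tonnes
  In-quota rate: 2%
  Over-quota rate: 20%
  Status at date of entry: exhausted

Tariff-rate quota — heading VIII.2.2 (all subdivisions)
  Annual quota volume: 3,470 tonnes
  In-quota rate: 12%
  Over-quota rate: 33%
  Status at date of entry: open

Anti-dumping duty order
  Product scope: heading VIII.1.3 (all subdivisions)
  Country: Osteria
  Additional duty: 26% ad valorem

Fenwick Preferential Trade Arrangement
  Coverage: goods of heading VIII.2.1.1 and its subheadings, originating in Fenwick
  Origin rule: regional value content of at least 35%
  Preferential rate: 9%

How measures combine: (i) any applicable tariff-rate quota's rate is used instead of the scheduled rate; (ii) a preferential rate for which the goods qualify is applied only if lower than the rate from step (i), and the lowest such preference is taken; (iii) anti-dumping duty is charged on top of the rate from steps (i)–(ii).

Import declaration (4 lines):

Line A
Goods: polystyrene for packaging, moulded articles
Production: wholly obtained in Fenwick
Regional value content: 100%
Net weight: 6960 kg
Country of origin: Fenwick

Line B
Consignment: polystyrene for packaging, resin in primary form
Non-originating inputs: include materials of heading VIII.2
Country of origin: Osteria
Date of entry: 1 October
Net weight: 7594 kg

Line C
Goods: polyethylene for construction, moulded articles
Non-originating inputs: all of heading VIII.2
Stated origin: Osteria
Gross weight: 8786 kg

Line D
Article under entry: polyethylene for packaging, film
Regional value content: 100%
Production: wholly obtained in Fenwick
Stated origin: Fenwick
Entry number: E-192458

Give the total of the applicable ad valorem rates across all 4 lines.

Line A: polystyrene → VIII.2; moulded articles → VIII.2.1; for packaging → VIII.2.1.1. Scheduled 21%. Fenwick agreement on VIII.1: VIII.2.1.1 not covered; Fenwick agreement on VIII.2.1.1: RVC ≥ 35% → 9% available; preferential 9%. → 9%.
Line B: polystyrene → VIII.2; resin in primary form → VIII.2.2; for packaging → VIII.2.2.3. Scheduled 28%. quota on VIII.2.2 open → in-quota 12%; Osteria agreement on VIII.2: CTH not met. → 12%.
Line C: polyethylene → VIII.1; moulded articles → VIII.1.4; for construction → VIII.1.4.1. Scheduled 19%. Osteria agreement on VIII.2: VIII.1.4.1 not covered. → 19%.
Line D: polyethylene → VIII.1; film → VIII.1.3; for packaging → VIII.1.3.1. Scheduled 13%. Fenwick agreement on VIII.1: wholly obtained → 18% available; Fenwick agreement on VIII.2.1.1: VIII.1.3.1 not covered; preference 18% not lower than 13% → no reduction. → 13%.
Sum: 9% + 12% + 19% + 13% = 53%.

53%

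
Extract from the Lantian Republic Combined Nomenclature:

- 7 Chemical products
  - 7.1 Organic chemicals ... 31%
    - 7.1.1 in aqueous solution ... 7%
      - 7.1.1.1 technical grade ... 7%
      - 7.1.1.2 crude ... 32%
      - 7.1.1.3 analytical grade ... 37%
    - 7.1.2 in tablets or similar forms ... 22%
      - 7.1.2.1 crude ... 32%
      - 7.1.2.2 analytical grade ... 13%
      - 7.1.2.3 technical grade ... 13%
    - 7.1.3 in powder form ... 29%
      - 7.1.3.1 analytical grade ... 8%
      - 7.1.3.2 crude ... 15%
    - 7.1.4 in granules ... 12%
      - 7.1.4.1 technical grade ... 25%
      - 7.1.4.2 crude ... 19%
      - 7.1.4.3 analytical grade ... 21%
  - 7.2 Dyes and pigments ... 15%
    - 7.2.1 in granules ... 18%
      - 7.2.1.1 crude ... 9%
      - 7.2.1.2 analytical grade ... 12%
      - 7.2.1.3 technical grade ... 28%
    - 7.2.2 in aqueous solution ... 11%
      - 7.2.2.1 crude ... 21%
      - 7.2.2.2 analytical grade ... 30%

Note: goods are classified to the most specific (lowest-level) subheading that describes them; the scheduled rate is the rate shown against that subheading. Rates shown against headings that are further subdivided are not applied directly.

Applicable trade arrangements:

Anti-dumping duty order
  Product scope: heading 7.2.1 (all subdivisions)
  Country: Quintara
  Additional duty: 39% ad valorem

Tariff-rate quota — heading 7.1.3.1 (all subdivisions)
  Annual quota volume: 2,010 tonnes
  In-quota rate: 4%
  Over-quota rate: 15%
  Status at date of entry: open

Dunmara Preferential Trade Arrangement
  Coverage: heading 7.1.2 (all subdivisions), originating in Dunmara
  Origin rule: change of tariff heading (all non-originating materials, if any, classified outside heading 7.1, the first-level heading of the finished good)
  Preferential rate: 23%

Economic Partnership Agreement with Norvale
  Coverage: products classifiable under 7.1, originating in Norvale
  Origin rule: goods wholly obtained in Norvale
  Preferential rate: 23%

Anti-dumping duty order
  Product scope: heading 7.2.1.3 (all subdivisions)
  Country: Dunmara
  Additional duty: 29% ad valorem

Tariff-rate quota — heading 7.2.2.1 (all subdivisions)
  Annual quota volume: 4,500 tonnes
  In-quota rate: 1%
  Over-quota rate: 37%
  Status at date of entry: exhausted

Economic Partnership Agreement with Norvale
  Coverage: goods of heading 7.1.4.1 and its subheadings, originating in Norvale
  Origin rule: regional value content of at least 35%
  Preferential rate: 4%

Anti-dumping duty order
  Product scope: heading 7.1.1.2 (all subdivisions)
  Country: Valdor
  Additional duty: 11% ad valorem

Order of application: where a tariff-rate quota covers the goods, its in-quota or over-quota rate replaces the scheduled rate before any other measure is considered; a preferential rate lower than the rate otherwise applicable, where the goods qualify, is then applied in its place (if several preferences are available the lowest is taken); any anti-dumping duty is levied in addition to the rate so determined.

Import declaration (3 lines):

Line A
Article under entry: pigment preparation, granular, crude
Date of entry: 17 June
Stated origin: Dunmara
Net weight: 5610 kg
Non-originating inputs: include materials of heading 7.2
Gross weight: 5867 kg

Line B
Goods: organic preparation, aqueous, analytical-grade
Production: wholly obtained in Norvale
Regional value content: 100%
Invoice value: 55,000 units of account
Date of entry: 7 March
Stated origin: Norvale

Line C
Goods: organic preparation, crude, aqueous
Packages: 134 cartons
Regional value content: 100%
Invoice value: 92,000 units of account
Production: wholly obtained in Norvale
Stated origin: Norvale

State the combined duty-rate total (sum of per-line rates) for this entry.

Line A: pigment → 7.2; granular → 7.2.1; crude → 7.2.1.1. Scheduled 9%. Dunmara agreement on 7.1.2: 7.2.1.1 not covered. → 9%.
Line B: organic → 7.1; aqueous → 7.1.1; analytical-grade → 7.1.1.3. Scheduled 37%. Norvale agreement on 7.1: wholly obtained → 23% available; Norvale agreement on 7.1.4.1: 7.1.1.3 not covered; preferential 23%. → 23%.
Line C: organic → 7.1; aqueous → 7.1.1; crude → 7.1.1.2. Scheduled 32%. Norvale agreement on 7.1: wholly obtained → 23% available; Norvale agreement on 7.1.4.1: 7.1.1.2 not covered; preferential 23%. → 23%.
Sum: 9% + 23% + 23% = 55%.

55%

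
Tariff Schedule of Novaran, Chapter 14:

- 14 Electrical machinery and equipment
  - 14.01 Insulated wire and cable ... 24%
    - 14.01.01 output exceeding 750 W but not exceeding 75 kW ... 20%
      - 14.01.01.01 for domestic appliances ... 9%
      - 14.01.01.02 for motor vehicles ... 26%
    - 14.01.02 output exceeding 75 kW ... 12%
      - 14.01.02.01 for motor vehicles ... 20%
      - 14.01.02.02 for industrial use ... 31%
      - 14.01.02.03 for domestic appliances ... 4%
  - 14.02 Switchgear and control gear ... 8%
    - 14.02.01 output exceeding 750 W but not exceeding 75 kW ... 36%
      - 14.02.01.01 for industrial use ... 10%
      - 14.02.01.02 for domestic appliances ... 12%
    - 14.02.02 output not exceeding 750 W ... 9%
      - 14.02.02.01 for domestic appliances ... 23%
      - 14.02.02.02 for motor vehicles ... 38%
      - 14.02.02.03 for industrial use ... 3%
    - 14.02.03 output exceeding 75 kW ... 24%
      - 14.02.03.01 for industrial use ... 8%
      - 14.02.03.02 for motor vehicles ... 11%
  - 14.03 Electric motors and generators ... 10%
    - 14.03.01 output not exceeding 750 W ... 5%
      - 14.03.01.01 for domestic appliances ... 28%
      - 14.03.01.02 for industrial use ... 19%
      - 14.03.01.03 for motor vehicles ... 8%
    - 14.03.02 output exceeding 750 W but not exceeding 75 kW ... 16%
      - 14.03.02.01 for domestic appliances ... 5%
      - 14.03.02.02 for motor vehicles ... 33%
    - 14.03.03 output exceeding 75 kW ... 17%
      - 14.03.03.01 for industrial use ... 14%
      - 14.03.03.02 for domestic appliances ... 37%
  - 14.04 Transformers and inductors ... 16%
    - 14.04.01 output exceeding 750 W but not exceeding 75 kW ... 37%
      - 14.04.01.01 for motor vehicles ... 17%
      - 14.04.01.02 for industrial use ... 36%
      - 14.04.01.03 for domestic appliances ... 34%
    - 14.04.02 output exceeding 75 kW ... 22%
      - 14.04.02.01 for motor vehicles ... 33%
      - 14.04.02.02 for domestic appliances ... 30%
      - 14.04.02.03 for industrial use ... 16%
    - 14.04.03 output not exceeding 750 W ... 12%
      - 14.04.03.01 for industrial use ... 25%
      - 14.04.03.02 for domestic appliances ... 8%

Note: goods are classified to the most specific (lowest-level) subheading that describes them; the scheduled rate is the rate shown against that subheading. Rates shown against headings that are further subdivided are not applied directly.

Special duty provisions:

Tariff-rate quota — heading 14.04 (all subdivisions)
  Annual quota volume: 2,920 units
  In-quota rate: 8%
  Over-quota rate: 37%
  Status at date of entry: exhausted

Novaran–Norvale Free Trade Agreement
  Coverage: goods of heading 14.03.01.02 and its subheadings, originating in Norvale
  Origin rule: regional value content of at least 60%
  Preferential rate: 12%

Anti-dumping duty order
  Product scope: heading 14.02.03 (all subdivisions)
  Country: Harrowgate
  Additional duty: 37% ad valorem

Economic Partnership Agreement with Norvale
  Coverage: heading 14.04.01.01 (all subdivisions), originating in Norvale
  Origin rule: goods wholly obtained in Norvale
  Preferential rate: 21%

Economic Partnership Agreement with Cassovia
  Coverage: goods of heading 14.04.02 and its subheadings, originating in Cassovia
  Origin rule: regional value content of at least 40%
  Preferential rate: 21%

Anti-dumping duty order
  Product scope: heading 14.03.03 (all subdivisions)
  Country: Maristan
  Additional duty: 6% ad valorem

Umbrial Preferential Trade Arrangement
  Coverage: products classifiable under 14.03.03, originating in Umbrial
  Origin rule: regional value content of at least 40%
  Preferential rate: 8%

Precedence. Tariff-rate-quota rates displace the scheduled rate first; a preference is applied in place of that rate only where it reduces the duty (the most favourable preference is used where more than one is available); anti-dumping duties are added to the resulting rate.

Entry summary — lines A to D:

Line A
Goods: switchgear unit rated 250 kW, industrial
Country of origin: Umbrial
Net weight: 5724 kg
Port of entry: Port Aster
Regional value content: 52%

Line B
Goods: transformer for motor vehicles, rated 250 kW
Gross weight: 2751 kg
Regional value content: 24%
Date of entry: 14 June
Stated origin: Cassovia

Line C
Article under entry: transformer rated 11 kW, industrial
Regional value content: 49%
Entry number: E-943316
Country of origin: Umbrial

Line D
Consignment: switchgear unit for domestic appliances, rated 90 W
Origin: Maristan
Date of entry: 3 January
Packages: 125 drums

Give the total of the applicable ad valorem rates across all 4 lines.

105%

Line A: switchgear unit → 14.02; rated 250 kW → 14.02.03; industrial → 14.02.03.01. Scheduled 8%. Umbrial agreement on 14.03.03: 14.02.03.01 not covered. → 8%.
Line B: transformer → 14.04; rated 250 kW → 14.04.02; for motor vehicles → 14.04.02.01. Scheduled 33%. quota on 14.04 exhausted → over-quota 37%; Cassovia agreement on 14.04.02: RVC < 40%. → 37%.
Line C: transformer → 14.04; rated 11 kW → 14.04.01; industrial → 14.04.01.02. Scheduled 36%. quota on 14.04 exhausted → over-quota 37%; Umbrial agreement on 14.03.03: 14.04.01.02 not covered. → 37%.
Line D: switchgear unit → 14.02; rated 90 W → 14.02.02; for domestic appliances → 14.02.02.01. Scheduled 23%. No special measure applies. → 23%.
Sum: 8% + 37% + 37% + 23% = 105%.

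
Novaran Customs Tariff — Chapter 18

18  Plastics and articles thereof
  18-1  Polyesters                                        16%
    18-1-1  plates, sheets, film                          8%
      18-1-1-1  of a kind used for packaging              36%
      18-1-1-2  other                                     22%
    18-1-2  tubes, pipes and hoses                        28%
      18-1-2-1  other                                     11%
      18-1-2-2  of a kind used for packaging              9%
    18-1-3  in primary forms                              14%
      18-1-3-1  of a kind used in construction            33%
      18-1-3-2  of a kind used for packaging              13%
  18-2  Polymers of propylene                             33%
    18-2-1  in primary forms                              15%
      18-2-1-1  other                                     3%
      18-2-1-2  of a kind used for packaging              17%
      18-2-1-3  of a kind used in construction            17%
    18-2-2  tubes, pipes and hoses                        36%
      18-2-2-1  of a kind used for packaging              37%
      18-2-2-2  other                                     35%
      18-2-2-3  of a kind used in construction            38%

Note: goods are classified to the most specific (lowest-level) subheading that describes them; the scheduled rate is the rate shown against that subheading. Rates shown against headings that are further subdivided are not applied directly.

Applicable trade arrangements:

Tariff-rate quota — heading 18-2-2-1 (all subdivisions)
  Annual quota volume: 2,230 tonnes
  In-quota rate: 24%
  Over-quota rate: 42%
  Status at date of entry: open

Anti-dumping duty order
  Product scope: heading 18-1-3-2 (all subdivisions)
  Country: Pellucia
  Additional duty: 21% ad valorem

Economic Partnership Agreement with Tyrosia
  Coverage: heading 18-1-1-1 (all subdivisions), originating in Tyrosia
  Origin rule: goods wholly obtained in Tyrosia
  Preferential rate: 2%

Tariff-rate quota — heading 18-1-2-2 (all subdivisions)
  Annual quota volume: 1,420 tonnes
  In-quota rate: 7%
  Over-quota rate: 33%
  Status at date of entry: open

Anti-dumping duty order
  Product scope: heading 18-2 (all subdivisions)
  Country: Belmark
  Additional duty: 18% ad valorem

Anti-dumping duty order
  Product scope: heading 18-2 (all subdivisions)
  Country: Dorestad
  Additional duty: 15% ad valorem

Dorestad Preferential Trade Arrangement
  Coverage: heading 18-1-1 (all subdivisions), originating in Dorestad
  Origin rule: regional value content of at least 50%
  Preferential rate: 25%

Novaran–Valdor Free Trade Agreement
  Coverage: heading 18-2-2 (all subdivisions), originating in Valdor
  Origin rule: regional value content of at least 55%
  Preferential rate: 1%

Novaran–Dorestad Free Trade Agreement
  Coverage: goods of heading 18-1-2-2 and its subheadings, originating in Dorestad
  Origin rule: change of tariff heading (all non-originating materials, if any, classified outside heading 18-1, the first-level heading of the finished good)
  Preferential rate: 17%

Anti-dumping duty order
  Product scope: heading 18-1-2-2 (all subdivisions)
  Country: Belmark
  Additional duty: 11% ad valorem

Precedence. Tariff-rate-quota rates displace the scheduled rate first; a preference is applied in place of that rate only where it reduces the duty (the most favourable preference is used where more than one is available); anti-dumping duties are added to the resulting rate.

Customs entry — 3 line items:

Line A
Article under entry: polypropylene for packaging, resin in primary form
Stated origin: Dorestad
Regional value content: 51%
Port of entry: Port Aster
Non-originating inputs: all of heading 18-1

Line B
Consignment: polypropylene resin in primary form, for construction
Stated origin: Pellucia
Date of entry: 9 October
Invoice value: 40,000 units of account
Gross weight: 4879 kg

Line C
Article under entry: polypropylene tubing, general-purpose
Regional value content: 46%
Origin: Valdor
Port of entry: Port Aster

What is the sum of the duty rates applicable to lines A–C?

84%

Line A: polypropylene → 18-2; resin in primary form → 18-2-1; for packaging → 18-2-1-2. Scheduled 17%. Dorestad agreement on 18-1-1: 18-2-1-2 not covered; Dorestad agreement on 18-1-2-2: 18-2-1-2 not covered; anti-dumping (Dorestad, 18-2): +15%; total 17% + 15% = 32%. → 32%.
Line B: polypropylene → 18-2; resin in primary form → 18-2-1; for construction → 18-2-1-3. Scheduled 17%. No special measure applies. → 17%.
Line C: polypropylene → 18-2; tubing → 18-2-2; general-purpose → 18-2-2-2. Scheduled 35%. Valdor agreement on 18-2-2: RVC < 55%. → 35%.
Sum: 32% + 17% + 35% = 84%.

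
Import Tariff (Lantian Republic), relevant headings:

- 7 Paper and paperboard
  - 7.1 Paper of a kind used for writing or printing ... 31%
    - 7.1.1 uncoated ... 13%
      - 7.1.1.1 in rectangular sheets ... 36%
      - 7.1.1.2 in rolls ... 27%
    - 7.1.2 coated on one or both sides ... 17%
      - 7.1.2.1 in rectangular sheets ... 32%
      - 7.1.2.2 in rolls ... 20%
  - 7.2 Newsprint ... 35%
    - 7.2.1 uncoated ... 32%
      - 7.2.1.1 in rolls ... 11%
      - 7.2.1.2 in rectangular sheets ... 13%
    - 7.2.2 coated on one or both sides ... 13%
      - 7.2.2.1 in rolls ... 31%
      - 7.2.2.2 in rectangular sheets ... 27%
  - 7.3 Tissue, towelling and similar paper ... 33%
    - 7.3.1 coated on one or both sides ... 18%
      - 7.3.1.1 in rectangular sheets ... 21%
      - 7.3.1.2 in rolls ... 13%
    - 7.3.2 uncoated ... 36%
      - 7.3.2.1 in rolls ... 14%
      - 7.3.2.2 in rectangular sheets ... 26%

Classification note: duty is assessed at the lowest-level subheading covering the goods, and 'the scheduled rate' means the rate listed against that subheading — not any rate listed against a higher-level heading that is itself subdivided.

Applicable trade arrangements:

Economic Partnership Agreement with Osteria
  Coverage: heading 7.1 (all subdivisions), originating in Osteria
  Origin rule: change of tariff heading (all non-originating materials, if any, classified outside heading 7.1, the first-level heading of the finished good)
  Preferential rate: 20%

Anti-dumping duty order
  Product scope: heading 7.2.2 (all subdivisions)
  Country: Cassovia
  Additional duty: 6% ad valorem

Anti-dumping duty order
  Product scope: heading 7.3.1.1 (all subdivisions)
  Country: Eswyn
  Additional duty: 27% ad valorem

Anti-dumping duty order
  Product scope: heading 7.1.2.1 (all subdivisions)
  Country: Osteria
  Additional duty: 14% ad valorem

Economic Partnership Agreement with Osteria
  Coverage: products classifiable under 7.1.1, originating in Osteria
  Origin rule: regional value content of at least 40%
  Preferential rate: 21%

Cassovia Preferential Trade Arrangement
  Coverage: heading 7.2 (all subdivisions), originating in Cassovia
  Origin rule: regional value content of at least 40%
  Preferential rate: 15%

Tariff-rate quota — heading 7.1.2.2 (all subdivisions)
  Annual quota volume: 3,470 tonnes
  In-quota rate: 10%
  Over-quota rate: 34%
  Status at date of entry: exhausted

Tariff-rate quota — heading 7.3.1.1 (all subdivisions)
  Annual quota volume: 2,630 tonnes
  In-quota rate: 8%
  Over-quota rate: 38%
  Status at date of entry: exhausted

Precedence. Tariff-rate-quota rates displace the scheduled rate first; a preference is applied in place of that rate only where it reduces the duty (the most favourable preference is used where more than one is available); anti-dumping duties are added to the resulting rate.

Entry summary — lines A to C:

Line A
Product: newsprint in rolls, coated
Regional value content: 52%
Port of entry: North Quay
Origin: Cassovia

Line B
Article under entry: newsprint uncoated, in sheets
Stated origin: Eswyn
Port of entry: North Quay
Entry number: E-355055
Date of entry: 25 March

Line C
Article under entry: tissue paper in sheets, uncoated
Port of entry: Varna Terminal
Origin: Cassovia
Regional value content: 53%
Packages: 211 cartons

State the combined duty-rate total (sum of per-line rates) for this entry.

Line A: newsprint → 7.2; coated → 7.2.2; in rolls → 7.2.2.1. Scheduled 31%. Cassovia agreement on 7.2: RVC ≥ 40% → 15% available; preferential 15%; anti-dumping (Cassovia, 7.2.2): +6%; total 15% + 6% = 21%. → 21%.
Line B: newsprint → 7.2; uncoated → 7.2.1; in sheets → 7.2.1.2. Scheduled 13%. No special measure applies. → 13%.
Line C: tissue paper → 7.3; uncoated → 7.3.2; in sheets → 7.3.2.2. Scheduled 26%. Cassovia agreement on 7.2: 7.3.2.2 not covered. → 26%.
Sum: 21% + 13% + 26% = 60%.

60%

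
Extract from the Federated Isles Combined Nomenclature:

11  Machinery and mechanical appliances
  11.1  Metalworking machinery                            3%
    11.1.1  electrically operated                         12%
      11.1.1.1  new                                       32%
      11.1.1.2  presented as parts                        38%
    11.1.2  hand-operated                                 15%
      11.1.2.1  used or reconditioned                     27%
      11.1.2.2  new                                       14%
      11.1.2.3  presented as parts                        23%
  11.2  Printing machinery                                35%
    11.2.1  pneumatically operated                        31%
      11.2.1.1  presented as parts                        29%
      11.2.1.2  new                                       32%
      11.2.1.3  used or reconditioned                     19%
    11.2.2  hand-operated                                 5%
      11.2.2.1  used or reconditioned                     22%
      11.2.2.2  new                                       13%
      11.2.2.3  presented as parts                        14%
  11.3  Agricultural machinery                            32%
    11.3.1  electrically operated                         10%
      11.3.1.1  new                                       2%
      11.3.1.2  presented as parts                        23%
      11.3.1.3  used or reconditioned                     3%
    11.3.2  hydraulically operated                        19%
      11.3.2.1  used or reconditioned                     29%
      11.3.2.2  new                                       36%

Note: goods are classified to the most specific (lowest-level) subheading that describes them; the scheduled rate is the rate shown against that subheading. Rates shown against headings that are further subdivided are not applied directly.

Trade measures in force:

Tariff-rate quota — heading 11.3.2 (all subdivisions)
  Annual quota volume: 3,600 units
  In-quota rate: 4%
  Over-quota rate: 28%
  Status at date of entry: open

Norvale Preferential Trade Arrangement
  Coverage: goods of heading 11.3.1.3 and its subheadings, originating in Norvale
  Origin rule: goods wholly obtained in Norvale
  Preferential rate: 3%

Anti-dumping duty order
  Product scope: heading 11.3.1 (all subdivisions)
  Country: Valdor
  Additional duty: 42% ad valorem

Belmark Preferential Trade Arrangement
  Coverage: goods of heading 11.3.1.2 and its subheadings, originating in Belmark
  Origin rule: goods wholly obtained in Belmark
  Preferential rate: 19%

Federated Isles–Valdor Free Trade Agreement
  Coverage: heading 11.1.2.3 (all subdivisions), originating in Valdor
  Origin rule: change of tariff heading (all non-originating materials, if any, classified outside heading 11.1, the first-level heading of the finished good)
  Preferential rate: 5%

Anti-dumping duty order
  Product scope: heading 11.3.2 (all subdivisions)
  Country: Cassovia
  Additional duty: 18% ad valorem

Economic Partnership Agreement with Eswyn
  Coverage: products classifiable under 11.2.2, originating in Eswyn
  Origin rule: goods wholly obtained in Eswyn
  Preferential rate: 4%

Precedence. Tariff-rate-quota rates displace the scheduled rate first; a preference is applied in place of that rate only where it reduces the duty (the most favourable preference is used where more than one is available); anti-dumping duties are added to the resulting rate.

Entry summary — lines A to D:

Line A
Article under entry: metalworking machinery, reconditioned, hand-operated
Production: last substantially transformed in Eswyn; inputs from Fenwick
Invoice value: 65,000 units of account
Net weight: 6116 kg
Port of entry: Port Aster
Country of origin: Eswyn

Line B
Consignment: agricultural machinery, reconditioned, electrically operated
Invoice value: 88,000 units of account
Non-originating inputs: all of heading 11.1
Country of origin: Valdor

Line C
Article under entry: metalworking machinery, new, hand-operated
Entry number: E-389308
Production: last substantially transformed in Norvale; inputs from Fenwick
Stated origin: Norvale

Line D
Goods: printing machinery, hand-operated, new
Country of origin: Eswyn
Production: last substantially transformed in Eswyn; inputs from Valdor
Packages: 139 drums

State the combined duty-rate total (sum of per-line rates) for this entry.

Line A: metalworking → 11.1; hand-operated → 11.1.2; reconditioned → 11.1.2.1. Scheduled 27%. Eswyn agreement on 11.2.2: 11.1.2.1 not covered. → 27%.
Line B: agricultural → 11.3; electrically operated → 11.3.1; reconditioned → 11.3.1.3. Scheduled 3%. Valdor agreement on 11.1.2.3: 11.3.1.3 not covered; anti-dumping (Valdor, 11.3.1): +42%; total 3% + 42% = 45%. → 45%.
Line C: metalworking → 11.1; hand-operated → 11.1.2; new → 11.1.2.2. Scheduled 14%. Norvale agreement on 11.3.1.3: 11.1.2.2 not covered. → 14%.
Line D: printing → 11.2; hand-operated → 11.2.2; new → 11.2.2.2. Scheduled 13%. Eswyn agreement on 11.2.2: not wholly obtained. → 13%.
Sum: 27% + 45% + 14% + 13% = 99%.

99%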